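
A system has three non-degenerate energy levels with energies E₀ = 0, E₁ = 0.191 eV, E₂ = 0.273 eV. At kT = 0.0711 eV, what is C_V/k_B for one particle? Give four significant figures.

Eᵢ/kT = 0, 2.68636, 3.83966.
Z = Σ e^(−Eᵢ/kT) = e^(−0) + e^(−2.68636) + e^(−3.83966) = 1.00000 + 0.0681285 + 0.0215009 = 1.08963.
⟨E⟩ = 0.0173291 eV, ⟨E²⟩ = 0.00375158 eV².
C_V/k_B = (⟨E²⟩ − ⟨E⟩²)/(kT)² = (0.00375158 − 0.000300298)/0.00505521 = 0.6827.

0.6827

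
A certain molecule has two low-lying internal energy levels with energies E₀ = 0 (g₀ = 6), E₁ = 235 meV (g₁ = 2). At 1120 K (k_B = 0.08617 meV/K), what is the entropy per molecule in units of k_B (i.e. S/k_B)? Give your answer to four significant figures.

k_BT = 0.08617 × 1120 K = 96.5104 meV.
Eᵢ/kT = 0, 2.43497.
Z = Σ gᵢe^(−Eᵢ/kT) = 6·e^(−0) + 2·e^(−2.43497) = 6.00000 + 0.175201 = 6.17520.
⟨E⟩ = Σ EᵢPᵢ = 6.66735 meV.
S/k_B = ln Z + ⟨E⟩/kT = ln(6.17520) + 6.66735/96.5104 = 1.82054 + 0.0690843 = 1.890.

1.890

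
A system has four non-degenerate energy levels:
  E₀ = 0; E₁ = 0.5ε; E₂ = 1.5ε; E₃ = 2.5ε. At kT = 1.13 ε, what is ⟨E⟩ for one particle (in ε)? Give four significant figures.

0.4921 ε

Eᵢ/kT = 0, 0.442478, 1.32743, 2.21239.
Z = Σ e^(−Eᵢ/kT) = e^(−0) + e^(−0.442478) + e^(−1.32743) + e^(−2.21239) = 1.00000 + 0.642442 + 0.265158 + 0.109439 = 2.01704.
⟨E⟩ = Σ Eᵢ e^(−Eᵢ/kT) / Z = (0·1.00000 + 0.5·0.642442 + 1.5·0.265158 + 2.5·0.109439) / 2.01704 = 0.4921 ε.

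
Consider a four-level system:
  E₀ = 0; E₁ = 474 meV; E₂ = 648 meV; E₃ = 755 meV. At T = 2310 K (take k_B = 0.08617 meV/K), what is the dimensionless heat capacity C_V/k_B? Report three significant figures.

0.950

k_BT = 0.08617 × 2310 K = 199.05 meV.
Eᵢ/kT = 0, 2.3813, 3.2555, 3.7930.
Z = Σ e^(−Eᵢ/kT) = e^(−0) + e^(−2.3813) + e^(−3.2555) + e^(−3.7930) = 1.0000 + 0.092430 + 0.038562 + 0.022528 = 1.1535.
⟨E⟩ = 74.390 meV, ⟨E²⟩ = 43174 meV².
C_V/k_B = (⟨E²⟩ − ⟨E⟩²)/(kT)² = (43174 − 5533.9)/39621 = 0.950.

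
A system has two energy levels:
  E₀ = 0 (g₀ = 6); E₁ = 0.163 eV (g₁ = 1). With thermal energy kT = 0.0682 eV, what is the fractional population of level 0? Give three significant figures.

Eᵢ/kT = 0, 2.3900.
Z = Σ gᵢe^(−Eᵢ/kT) = 6·e^(−0) + 1·e^(−2.3900) = 6.0000 + 0.091630 = 6.0916.
P₀ = g₀ e^(−E₀/kT) / Z = 6.0000/6.0916 = 0.985.

0.985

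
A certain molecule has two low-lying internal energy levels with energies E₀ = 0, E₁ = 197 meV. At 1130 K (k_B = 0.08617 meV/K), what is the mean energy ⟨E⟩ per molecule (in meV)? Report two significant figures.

23 meV

k_BT = 0.08617 × 1130 K = 97.37 meV.
Eᵢ/kT = 0, 2.023.
Z = Σ e^(−Eᵢ/kT) = e^(−0) + e^(−2.023) = 1.000 + 0.1323 = 1.132.
⟨E⟩ = Σ Eᵢ e^(−Eᵢ/kT) / Z = (0·1.000 + 197·0.1323) / 1.132 = 23 meV.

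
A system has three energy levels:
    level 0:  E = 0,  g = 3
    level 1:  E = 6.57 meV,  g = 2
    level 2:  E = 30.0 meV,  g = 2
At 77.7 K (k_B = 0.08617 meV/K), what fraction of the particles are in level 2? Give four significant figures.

k_BT = 0.08617 × 77.7 K = 6.69541 meV.
Eᵢ/kT = 0, 0.981269, 4.48068.
Z = Σ gᵢe^(−Eᵢ/kT) = 3·e^(−0) + 2·e^(−0.981269) + 2·e^(−4.48068) = 3.00000 + 0.749670 + 0.0226514 = 3.77232.
P₂ = g₂ e^(−E₂/kT) / Z = 0.0226514/3.77232 = 0.006005.

0.006005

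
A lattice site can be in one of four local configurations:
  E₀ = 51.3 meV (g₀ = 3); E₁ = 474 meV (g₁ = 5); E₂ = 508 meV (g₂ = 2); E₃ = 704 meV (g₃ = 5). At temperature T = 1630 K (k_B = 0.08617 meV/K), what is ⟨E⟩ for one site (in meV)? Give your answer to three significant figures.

k_BT = 0.08617 × 1630 K = 140.46 meV.
Eᵢ/kT = 0.36523, 3.3746, 3.6167, 5.0121.
Z = Σ gᵢe^(−Eᵢ/kT) = 3·e^(−0.36523) + 5·e^(−3.3746) + 2·e^(−3.6167) + 5·e^(−5.0121) = 2.0821 + 0.17116 + 0.053742 + 0.033285 = 2.3403.
⟨E⟩ = Σ Eᵢ gᵢe^(−Eᵢ/kT) / Z = (51.3·2.0821 + 474·0.17116 + 508·0.053742 + 704·0.033285) / 2.3403 = 102 meV.

102 meV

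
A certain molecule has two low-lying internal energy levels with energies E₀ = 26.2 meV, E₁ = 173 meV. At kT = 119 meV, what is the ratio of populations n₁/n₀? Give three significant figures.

n₁/n₀ = exp[−(E₁−E₀)/kT] = exp(−(146.8 meV)/(119 meV)) = exp(-1.2336) = 0.291.

0.291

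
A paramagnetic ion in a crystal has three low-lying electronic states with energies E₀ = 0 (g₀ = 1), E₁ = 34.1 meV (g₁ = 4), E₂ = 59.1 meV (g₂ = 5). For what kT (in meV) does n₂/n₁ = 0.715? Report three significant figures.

n₂/n₁ = (g₂/g₁) exp[−(E₂−E₁)/kT] = 0.715.
⇒ (E₂−E₁)/kT = ln((5/4)/0.715) = ln(1.7483) = 0.55864.
kT = 25.0 meV / 0.55864 = 44.8 meV.

44.8 meV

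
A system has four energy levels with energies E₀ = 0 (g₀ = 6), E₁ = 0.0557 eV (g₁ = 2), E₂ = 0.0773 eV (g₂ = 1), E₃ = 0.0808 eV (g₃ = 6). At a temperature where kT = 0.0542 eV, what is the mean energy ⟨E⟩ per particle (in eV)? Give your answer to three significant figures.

0.0202 eV

Eᵢ/kT = 0, 1.0277, 1.4262, 1.4908.
Z = Σ gᵢe^(−Eᵢ/kT) = 6·e^(−0) + 2·e^(−1.0277) + 1·e^(−1.4262) + 6·e^(−1.4908) = 6.0000 + 0.71566 + 0.24022 + 1.3512 = 8.3071.
⟨E⟩ = Σ Eᵢ gᵢe^(−Eᵢ/kT) / Z = (0·6.0000 + 0.0557·0.71566 + 0.0773·0.24022 + 0.0808·1.3512) / 8.3071 = 0.0202 eV.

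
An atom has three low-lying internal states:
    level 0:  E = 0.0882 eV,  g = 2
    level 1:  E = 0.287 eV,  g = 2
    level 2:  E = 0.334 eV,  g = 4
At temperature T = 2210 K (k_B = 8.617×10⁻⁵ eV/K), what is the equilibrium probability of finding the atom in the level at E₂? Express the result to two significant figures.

0.29

k_BT = 8.617×10⁻⁵ × 2210 K = 0.1904 eV.
Eᵢ/kT = 0.4632, 1.507, 1.754.
Z = Σ gᵢe^(−Eᵢ/kT) = 2·e^(−0.4632) + 2·e^(−1.507) + 4·e^(−1.754) = 1.259 + 0.4431 + 0.6923 = 2.394.
P₂ = g₂ e^(−E₂/kT) / Z = 0.6923/2.394 = 0.29.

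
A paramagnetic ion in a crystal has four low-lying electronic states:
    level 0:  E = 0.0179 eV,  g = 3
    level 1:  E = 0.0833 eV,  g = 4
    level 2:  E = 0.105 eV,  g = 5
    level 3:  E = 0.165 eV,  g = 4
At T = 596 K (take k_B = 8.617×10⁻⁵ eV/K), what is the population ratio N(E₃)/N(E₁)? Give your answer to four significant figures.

k_BT = 8.617×10⁻⁵ × 596 K = 0.0513573 eV.
n₃/n₁ = (g₃/g₁) exp[−(E₃−E₁)/kT] = (4/4) × exp(−(0.0817 eV)/(0.0513573 eV)) = (4/4) × exp(-1.59082) = 0.2038.

0.2038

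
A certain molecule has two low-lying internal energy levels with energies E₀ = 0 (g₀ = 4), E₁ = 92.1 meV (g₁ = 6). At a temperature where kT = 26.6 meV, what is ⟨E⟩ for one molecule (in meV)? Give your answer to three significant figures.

4.14 meV

Eᵢ/kT = 0, 3.4624.
Z = Σ gᵢe^(−Eᵢ/kT) = 4·e^(−0) + 6·e^(−3.4624) = 4.0000 + 0.18813 = 4.1881.
⟨E⟩ = Σ Eᵢ gᵢe^(−Eᵢ/kT) / Z = (0·4.0000 + 92.1·0.18813) / 4.1881 = 4.14 meV.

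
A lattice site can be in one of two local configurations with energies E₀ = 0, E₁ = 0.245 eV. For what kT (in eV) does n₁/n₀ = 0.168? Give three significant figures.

0.137 eV

n₁/n₀ = exp[−(E₁−E₀)/kT] = 0.168.
⇒ (E₁−E₀)/kT = ln(1/0.168) = ln(5.9524) = 1.7838.
kT = 0.245 eV / 1.7838 = 0.137 eV.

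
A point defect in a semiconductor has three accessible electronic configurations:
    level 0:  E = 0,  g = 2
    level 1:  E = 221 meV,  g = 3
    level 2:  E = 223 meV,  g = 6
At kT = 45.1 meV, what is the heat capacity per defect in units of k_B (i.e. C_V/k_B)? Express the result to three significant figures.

Eᵢ/kT = 0, 4.9002, 4.9446.
Z = Σ gᵢe^(−Eᵢ/kT) = 2·e^(−0) + 3·e^(−4.9002) + 6·e^(−4.9446) = 2.0000 + 0.022335 + 0.042731 = 2.0651.
⟨E⟩ = 7.0045 meV, ⟨E²⟩ = 1557.2 meV².
C_V/k_B = (⟨E²⟩ − ⟨E⟩²)/(kT)² = (1557.2 − 49.063)/2034.0 = 0.741.

0.741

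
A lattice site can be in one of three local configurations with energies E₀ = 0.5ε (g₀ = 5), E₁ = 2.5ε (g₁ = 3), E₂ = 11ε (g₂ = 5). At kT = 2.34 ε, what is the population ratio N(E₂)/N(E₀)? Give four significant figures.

0.01125

n₂/n₀ = (g₂/g₀) exp[−(E₂−E₀)/kT] = (5/5) × exp(−(10.5ε)/(2.34ε)) = (5/5) × exp(-4.48718) = 0.01125.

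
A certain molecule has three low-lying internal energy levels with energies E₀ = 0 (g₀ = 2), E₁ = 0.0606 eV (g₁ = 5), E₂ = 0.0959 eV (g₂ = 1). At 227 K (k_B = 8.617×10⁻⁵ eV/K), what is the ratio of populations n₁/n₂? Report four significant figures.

k_BT = 8.617×10⁻⁵ × 227 K = 0.0195606 eV.
n₁/n₂ = (g₁/g₂) exp[−(E₁−E₂)/kT] = (5/1) × exp(−(-0.0353 eV)/(0.0195606 eV)) = (5/1) × exp(1.80465) = 30.39.

30.39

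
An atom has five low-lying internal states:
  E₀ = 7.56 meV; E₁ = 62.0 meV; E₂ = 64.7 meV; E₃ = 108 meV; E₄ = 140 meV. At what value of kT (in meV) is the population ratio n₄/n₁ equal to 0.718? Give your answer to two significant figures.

n₄/n₁ = exp[−(E₄−E₁)/kT] = 0.718.
⇒ (E₄−E₁)/kT = ln(1/0.718) = ln(1.393) = 0.3315.
kT = 78.0 meV / 0.3315 = 240 meV.

240 meV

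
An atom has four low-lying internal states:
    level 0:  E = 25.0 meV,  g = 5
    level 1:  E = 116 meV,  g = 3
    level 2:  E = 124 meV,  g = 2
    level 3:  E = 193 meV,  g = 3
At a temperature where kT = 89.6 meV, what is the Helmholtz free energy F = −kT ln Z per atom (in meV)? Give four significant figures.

-152.0 meV

Eᵢ/kT = 0.279018, 1.29464, 1.38393, 2.15402.
Z = Σ gᵢe^(−Eᵢ/kT) = 5·e^(−0.279018) + 3·e^(−1.29464) + 2·e^(−1.38393) + 3·e^(−2.15402) = 3.78263 + 0.821989 + 0.501184 + 0.348050 = 5.45385.
F = −kT ln Z = −89.6 × ln(5.45385) = −89.6 × 1.69632 = -152.0 meV.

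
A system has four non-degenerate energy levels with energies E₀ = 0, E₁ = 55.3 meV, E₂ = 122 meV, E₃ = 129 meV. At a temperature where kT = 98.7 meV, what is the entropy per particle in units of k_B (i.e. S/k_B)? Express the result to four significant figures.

Eᵢ/kT = 0, 0.560284, 1.23607, 1.30699.
Z = Σ e^(−Eᵢ/kT) = e^(−0) + e^(−0.560284) + e^(−1.23607) + e^(−1.30699) = 1.00000 + 0.571047 + 0.290524 + 0.270633 = 2.13220.
⟨E⟩ = Σ EᵢPᵢ = 47.8072 meV.
S/k_B = ln Z + ⟨E⟩/kT = ln(2.13220) + 47.8072/98.7 = 0.757154 + 0.484369 = 1.242.

1.242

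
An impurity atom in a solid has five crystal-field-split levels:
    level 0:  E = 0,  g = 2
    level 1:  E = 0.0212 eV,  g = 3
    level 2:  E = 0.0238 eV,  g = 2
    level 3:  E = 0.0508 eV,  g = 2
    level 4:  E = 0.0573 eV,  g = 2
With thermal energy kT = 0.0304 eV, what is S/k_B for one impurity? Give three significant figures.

2.21

Eᵢ/kT = 0, 0.69737, 0.78289, 1.6711, 1.8849.
Z = Σ gᵢe^(−Eᵢ/kT) = 2·e^(−0) + 3·e^(−0.69737) + 2·e^(−0.78289) + 2·e^(−1.6711) + 2·e^(−1.8849) = 2.0000 + 1.4937 + 0.91417 + 0.37608 + 0.30369 = 5.0876.
⟨E⟩ = Σ EᵢPᵢ = 0.017676 eV.
S/k_B = ln Z + ⟨E⟩/kT = ln(5.0876) + 0.017676/0.0304 = 1.6268 + 0.58145 = 2.21.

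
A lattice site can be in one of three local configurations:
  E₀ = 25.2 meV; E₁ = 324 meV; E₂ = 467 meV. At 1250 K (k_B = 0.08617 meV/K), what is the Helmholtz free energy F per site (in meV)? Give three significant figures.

k_BT = 0.08617 × 1250 K = 107.71 meV.
Eᵢ/kT = 0.23396, 3.0081, 4.3357.
Z = Σ e^(−Eᵢ/kT) = e^(−0.23396) + e^(−3.0081) + e^(−4.3357) = 0.79139 + 0.049385 + 0.013093 = 0.85387.
F = −kT ln Z = −107.71 × ln(0.85387) = −107.71 × -0.15798 = 17.0 meV.

17.0 meV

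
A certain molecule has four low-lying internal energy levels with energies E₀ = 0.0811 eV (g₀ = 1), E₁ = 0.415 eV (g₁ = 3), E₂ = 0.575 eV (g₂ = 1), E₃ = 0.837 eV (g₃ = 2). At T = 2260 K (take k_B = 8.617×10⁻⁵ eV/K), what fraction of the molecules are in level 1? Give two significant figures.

k_BT = 8.617×10⁻⁵ × 2260 K = 0.1947 eV.
Eᵢ/kT = 0.4165, 2.131, 2.953, 4.299.
Z = Σ gᵢe^(−Eᵢ/kT) = 1·e^(−0.4165) + 3·e^(−2.131) + 1·e^(−2.953) + 2·e^(−4.299) = 0.6594 + 0.3562 + 0.05218 + 0.02716 = 1.095.
P₁ = g₁ e^(−E₁/kT) / Z = 0.3562/1.095 = 0.33.

0.33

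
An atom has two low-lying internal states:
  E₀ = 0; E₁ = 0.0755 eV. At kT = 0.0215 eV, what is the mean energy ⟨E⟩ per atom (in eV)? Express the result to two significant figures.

Eᵢ/kT = 0, 3.512.
Z = Σ e^(−Eᵢ/kT) = e^(−0) + e^(−3.512) = 1.000 + 0.02984 = 1.030.
⟨E⟩ = Σ Eᵢ e^(−Eᵢ/kT) / Z = (0·1.000 + 0.0755·0.02984) / 1.030 = 0.0022 eV.

0.0022 eV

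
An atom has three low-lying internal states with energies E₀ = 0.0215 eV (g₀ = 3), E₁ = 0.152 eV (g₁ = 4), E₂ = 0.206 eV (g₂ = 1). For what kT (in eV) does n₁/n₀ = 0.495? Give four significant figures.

0.1317 eV

n₁/n₀ = (g₁/g₀) exp[−(E₁−E₀)/kT] = 0.495.
⇒ (E₁−E₀)/kT = ln((4/3)/0.495) = ln(2.69360) = 0.990879.
kT = 0.1305 eV / 0.990879 = 0.1317 eV.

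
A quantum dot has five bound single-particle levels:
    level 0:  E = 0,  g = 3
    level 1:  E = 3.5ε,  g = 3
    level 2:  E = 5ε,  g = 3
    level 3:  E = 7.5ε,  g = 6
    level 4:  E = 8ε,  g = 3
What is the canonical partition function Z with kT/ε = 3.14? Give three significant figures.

Eᵢ/kT = 0, 1.1146, 1.5924, 2.3885, 2.5478.
Z = Σ gᵢe^(−Eᵢ/kT) = 3·e^(−0) + 3·e^(−1.1146) + 3·e^(−1.5924) + 6·e^(−2.3885) + 3·e^(−2.5478) = 3.0000 + 0.98414 + 0.61031 + 0.55060 + 0.23476 = 5.3798.

Z = 5.38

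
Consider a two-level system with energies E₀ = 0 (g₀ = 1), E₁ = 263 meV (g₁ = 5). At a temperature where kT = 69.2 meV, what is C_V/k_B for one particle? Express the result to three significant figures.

1.31

Eᵢ/kT = 0, 3.8006.
Z = Σ gᵢe^(−Eᵢ/kT) = 1·e^(−0) + 5·e^(−3.8006) = 1.0000 + 0.11179 = 1.1118.
⟨E⟩ = 26.444 meV, ⟨E²⟩ = 6954.9 meV².
C_V/k_B = (⟨E²⟩ − ⟨E⟩²)/(kT)² = (6954.9 − 699.29)/4788.6 = 1.31.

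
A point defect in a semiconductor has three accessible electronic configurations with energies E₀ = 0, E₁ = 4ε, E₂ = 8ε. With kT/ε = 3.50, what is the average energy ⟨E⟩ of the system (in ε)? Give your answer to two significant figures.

1.5 ε

Eᵢ/kT = 0, 1.143, 2.286.
Z = Σ e^(−Eᵢ/kT) = e^(−0) + e^(−1.143) + e^(−2.286) = 1.000 + 0.3189 + 0.1017 = 1.421.
⟨E⟩ = Σ Eᵢ e^(−Eᵢ/kT) / Z = (0·1.000 + 4·0.3189 + 8·0.1017) / 1.421 = 1.5 ε.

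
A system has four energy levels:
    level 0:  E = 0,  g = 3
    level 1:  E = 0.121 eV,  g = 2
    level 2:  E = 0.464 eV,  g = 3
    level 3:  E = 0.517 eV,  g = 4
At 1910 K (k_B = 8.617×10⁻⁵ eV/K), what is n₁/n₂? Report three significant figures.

5.36

k_BT = 8.617×10⁻⁵ × 1910 K = 0.16458 eV.
n₁/n₂ = (g₁/g₂) exp[−(E₁−E₂)/kT] = (2/3) × exp(−(-0.343 eV)/(0.16458 eV)) = (2/3) × exp(2.0841) = 5.36.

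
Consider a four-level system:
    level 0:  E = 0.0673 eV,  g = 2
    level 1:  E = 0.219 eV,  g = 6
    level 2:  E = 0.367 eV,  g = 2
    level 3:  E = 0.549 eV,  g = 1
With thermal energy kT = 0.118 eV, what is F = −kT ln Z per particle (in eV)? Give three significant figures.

-0.0913 eV

Eᵢ/kT = 0.57034, 1.8559, 3.1102, 4.6525.
Z = Σ gᵢe^(−Eᵢ/kT) = 2·e^(−0.57034) + 6·e^(−1.8559) + 2·e^(−3.1102) + 1·e^(−4.6525) = 1.1307 + 0.93787 + 0.089184 + 0.0095377 = 2.1673.
F = −kT ln Z = −0.118 × ln(2.1673) = −0.118 × 0.77348 = -0.0913 eV.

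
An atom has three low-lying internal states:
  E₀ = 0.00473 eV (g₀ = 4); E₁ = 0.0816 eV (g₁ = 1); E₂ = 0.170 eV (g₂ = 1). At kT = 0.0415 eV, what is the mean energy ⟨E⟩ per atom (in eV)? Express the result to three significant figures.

0.00836 eV

Eᵢ/kT = 0.11398, 1.9663, 4.0964.
Z = Σ gᵢe^(−Eᵢ/kT) = 4·e^(−0.11398) + 1·e^(−1.9663) + 1·e^(−4.0964) = 3.5691 + 0.13997 + 0.016632 = 3.7257.
⟨E⟩ = Σ Eᵢ gᵢe^(−Eᵢ/kT) / Z = (0.00473·3.5691 + 0.0816·0.13997 + 0.170·0.016632) / 3.7257 = 0.00836 eV.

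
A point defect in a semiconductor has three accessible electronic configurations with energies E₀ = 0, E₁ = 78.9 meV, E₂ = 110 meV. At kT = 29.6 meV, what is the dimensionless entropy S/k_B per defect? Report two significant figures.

Eᵢ/kT = 0, 2.666, 3.716.
Z = Σ e^(−Eᵢ/kT) = e^(−0) + e^(−2.666) + e^(−3.716) = 1.000 + 0.06953 + 0.02433 = 1.094.
⟨E⟩ = Σ EᵢPᵢ = 7.461 meV.
S/k_B = ln Z + ⟨E⟩/kT = ln(1.094) + 7.461/29.6 = 0.08984 + 0.2521 = 0.34.

0.34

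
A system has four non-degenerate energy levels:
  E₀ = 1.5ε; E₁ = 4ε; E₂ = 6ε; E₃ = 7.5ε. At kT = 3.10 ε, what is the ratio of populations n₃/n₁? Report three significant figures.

0.323

n₃/n₁ = exp[−(E₃−E₁)/kT] = exp(−(3.5ε)/(3.10ε)) = exp(-1.1290) = 0.323.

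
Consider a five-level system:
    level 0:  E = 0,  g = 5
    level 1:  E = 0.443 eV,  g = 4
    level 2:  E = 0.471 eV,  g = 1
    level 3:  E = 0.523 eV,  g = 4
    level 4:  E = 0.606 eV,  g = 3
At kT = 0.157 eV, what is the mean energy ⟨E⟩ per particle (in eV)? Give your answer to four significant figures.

Eᵢ/kT = 0, 2.82166, 3.00000, 3.33121, 3.85987.
Z = Σ gᵢe^(−Eᵢ/kT) = 5·e^(−0) + 4·e^(−2.82166) + 1·e^(−3.00000) + 4·e^(−3.33121) + 3·e^(−3.85987) = 5.00000 + 0.238028 + 0.0497871 + 0.142999 + 0.0632122 = 5.49403.
⟨E⟩ = Σ Eᵢ gᵢe^(−Eᵢ/kT) / Z = (0·5.00000 + 0.443·0.238028 + 0.471·0.0497871 + 0.523·0.142999 + 0.606·0.0632122) / 5.49403 = 0.04405 eV.

0.04405 eV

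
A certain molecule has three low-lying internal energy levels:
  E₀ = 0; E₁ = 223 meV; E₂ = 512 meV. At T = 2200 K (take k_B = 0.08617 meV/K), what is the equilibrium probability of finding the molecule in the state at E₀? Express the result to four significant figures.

0.7270

k_BT = 0.08617 × 2200 K = 189.574 meV.
Eᵢ/kT = 0, 1.17632, 2.70079.
Z = Σ e^(−Eᵢ/kT) = e^(−0) + e^(−1.17632) + e^(−2.70079) = 1.00000 + 0.308412 + 0.0671524 = 1.37556.
P₀ = e^(−E₀/kT) / Z = 1.00000/1.37556 = 0.7270.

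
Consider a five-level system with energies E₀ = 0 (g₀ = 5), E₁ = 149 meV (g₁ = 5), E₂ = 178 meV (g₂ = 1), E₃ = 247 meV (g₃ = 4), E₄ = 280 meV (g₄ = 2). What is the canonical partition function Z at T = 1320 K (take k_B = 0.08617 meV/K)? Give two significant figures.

Z = 7.2

k_BT = 0.08617 × 1320 K = 113.7 meV.
Eᵢ/kT = 0, 1.310, 1.566, 2.172, 2.463.
Z = Σ gᵢe^(−Eᵢ/kT) = 5·e^(−0) + 5·e^(−1.310) + 1·e^(−1.566) + 4·e^(−2.172) + 2·e^(−2.463) = 5.000 + 1.349 + 0.2089 + 0.4558 + 0.1704 = 7.184.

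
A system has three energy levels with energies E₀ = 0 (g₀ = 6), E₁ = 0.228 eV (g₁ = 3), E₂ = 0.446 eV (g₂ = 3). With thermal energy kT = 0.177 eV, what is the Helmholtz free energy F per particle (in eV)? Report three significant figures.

-0.346 eV

Eᵢ/kT = 0, 1.2881, 2.5198.
Z = Σ gᵢe^(−Eᵢ/kT) = 6·e^(−0) + 3·e^(−1.2881) + 3·e^(−2.5198) = 6.0000 + 0.82738 + 0.24143 = 7.0688.
F = −kT ln Z = −0.177 × ln(7.0688) = −0.177 × 1.9557 = -0.346 eV.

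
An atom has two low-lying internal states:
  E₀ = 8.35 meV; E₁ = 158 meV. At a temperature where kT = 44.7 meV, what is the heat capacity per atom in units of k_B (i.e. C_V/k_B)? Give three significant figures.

0.368

Eᵢ/kT = 0.18680, 3.5347.
Z = Σ e^(−Eᵢ/kT) = e^(−0.18680) + e^(−3.5347) = 0.82961 + 0.029168 = 0.85878.
⟨E⟩ = 13.433 meV, ⟨E²⟩ = 915.24 meV².
C_V/k_B = (⟨E²⟩ − ⟨E⟩²)/(kT)² = (915.24 − 180.45)/1998.1 = 0.368.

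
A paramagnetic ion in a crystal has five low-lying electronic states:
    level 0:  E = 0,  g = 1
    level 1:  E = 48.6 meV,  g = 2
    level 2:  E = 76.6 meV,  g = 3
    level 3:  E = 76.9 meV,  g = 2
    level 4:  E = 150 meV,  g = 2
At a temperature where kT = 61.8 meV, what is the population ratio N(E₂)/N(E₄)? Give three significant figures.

4.92

n₂/n₄ = (g₂/g₄) exp[−(E₂−E₄)/kT] = (3/2) × exp(−(-73.4 meV)/(61.8 meV)) = (3/2) × exp(1.1877) = 4.92.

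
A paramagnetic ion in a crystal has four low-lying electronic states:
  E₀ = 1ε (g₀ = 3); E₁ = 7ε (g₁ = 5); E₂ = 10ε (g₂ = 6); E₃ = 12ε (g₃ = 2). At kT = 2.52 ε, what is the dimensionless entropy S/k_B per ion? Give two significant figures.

1.8

Eᵢ/kT = 0.3968, 2.778, 3.968, 4.762.
Z = Σ gᵢe^(−Eᵢ/kT) = 3·e^(−0.3968) + 5·e^(−2.778) + 6·e^(−3.968) + 2·e^(−4.762) = 2.017 + 0.3108 + 0.1135 + 0.01710 = 2.458.
⟨E⟩ = Σ EᵢPᵢ = 2.251 ε.
S/k_B = ln Z + ⟨E⟩/kT = ln(2.458) + 2.251/2.52 = 0.8993 + 0.8933 = 1.8.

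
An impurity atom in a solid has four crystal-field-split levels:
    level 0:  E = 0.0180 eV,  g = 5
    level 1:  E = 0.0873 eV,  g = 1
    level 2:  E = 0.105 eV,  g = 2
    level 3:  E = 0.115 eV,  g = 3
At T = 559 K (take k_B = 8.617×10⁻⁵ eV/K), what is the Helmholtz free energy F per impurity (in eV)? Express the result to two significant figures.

-0.068 eV

k_BT = 8.617×10⁻⁵ × 559 K = 0.04817 eV.
Eᵢ/kT = 0.3737, 1.812, 2.180, 2.387.
Z = Σ gᵢe^(−Eᵢ/kT) = 5·e^(−0.3737) + 1·e^(−1.812) + 2·e^(−2.180) + 3·e^(−2.387) = 3.441 + 0.1633 + 0.2261 + 0.2757 = 4.106.
F = −kT ln Z = −0.04817 × ln(4.106) = −0.04817 × 1.412 = -0.068 eV.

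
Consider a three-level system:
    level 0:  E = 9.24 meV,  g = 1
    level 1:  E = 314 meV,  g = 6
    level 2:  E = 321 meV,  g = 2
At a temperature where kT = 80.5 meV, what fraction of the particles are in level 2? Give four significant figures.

0.03532

Eᵢ/kT = 0.114783, 3.90062, 3.98758.
Z = Σ gᵢe^(−Eᵢ/kT) = 1·e^(−0.114783) + 6·e^(−3.90062) + 2·e^(−3.98758) = 0.891560 + 0.121376 + 0.0370891 = 1.05003.
P₂ = g₂ e^(−E₂/kT) / Z = 0.0370891/1.05003 = 0.03532.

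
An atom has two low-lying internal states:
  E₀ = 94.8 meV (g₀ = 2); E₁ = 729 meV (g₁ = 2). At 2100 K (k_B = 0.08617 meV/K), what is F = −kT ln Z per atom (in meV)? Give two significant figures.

k_BT = 0.08617 × 2100 K = 181.0 meV.
Eᵢ/kT = 0.5238, 4.028.
Z = Σ gᵢe^(−Eᵢ/kT) = 2·e^(−0.5238) + 2·e^(−4.028) = 1.185 + 0.03562 = 1.221.
F = −kT ln Z = −181.0 × ln(1.221) = −181.0 × 0.1997 = -36 meV.

-36 meV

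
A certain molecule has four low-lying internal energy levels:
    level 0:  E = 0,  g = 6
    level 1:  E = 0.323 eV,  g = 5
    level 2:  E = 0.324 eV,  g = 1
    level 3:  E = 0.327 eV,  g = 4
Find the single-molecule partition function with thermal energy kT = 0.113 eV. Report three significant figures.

Eᵢ/kT = 0, 2.8584, 2.8673, 2.8938.
Z = Σ gᵢe^(−Eᵢ/kT) = 6·e^(−0) + 5·e^(−2.8584) + 1·e^(−2.8673) + 4·e^(−2.8938) = 6.0000 + 0.28680 + 0.056852 + 0.22146 = 6.5651.

Z = 6.57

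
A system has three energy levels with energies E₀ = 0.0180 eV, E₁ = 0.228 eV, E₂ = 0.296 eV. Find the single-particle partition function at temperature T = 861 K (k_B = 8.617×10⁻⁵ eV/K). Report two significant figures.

Z = 0.85

k_BT = 8.617×10⁻⁵ × 861 K = 0.07419 eV.
Eᵢ/kT = 0.2426, 3.073, 3.990.
Z = Σ e^(−Eᵢ/kT) = e^(−0.2426) + e^(−3.073) + e^(−3.990) = 0.7846 + 0.04628 + 0.01850 = 0.8494.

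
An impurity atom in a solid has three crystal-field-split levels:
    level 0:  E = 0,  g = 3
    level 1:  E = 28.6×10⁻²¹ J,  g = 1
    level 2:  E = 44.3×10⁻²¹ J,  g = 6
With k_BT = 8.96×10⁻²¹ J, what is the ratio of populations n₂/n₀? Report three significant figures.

n₂/n₀ = (g₂/g₀) exp[−(E₂−E₀)/kT] = (6/3) × exp(−(44.3 ×10⁻²¹ J)/(8.96 ×10⁻²¹ J)) = (6/3) × exp(-4.9442) = 0.0142.

0.0142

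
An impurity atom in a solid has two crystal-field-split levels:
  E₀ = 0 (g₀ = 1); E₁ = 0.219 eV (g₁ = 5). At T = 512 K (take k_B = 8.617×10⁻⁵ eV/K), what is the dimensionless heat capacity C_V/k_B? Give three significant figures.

k_BT = 8.617×10⁻⁵ × 512 K = 0.044119 eV.
Eᵢ/kT = 0, 4.9638.
Z = Σ gᵢe^(−Eᵢ/kT) = 1·e^(−0) + 5·e^(−4.9638) = 1.0000 + 0.034932 = 1.0349.
⟨E⟩ = 0.0073921 eV, ⟨E²⟩ = 0.0016189 eV².
C_V/k_B = (⟨E²⟩ − ⟨E⟩²)/(kT)² = (0.0016189 − 0.000054643)/0.0019465 = 0.804.

0.804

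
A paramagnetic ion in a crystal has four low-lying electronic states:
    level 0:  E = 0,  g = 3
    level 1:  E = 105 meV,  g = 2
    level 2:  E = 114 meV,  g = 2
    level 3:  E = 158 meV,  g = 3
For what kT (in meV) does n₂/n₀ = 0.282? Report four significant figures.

n₂/n₀ = (g₂/g₀) exp[−(E₂−E₀)/kT] = 0.282.
⇒ (E₂−E₀)/kT = ln((2/3)/0.282) = ln(2.36407) = 0.860385.
kT = 114 meV / 0.860385 = 132.5 meV.

132.5 meV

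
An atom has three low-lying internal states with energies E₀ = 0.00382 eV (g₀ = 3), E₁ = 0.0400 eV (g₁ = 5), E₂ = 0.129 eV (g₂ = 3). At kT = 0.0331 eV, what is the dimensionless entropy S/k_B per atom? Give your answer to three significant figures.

2.00

Eᵢ/kT = 0.11541, 1.2085, 3.8973.
Z = Σ gᵢe^(−Eᵢ/kT) = 3·e^(−0.11541) + 5·e^(−1.2085) + 3·e^(−3.8973) = 2.6730 + 1.4932 + 0.060890 = 4.2271.
⟨E⟩ = Σ EᵢPᵢ = 0.018404 eV.
S/k_B = ln Z + ⟨E⟩/kT = ln(4.2271) + 0.018404/0.0331 = 1.4415 + 0.55601 = 2.00.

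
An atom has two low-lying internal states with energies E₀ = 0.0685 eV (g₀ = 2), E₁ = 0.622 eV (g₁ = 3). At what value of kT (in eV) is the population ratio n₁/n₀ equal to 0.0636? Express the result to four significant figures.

0.1751 eV

n₁/n₀ = (g₁/g₀) exp[−(E₁−E₀)/kT] = 0.0636.
⇒ (E₁−E₀)/kT = ln((3/2)/0.0636) = ln(23.5849) = 3.16061.
kT = 0.5535 eV / 3.16061 = 0.1751 eV.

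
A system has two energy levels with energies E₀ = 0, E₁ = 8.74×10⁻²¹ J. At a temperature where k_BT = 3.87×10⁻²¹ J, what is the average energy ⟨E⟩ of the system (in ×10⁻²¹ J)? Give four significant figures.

Eᵢ/kT = 0, 2.25840.
Z = Σ e^(−Eᵢ/kT) = e^(−0) + e^(−2.25840) = 1.00000 + 0.104518 = 1.10452.
⟨E⟩ = Σ Eᵢ e^(−Eᵢ/kT) / Z = (0·1.00000 + 8.74·0.104518) / 1.10452 = 0.8270 ×10⁻²¹ J.

0.8270 ×10⁻²¹ J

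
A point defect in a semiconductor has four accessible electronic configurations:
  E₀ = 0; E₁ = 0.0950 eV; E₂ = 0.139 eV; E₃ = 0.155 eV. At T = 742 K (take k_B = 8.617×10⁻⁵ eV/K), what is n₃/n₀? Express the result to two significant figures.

k_BT = 8.617×10⁻⁵ × 742 K = 0.06394 eV.
n₃/n₀ = exp[−(E₃−E₀)/kT] = exp(−(0.155 eV)/(0.06394 eV)) = exp(-2.424) = 0.089.

0.089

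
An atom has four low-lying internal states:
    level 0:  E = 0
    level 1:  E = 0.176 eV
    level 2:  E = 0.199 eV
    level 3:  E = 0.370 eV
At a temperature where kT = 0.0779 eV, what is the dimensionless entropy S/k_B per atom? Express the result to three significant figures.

Eᵢ/kT = 0, 2.2593, 2.5546, 4.7497.
Z = Σ e^(−Eᵢ/kT) = e^(−0) + e^(−2.2593) + e^(−2.5546) + e^(−4.7497) = 1.0000 + 0.10442 + 0.077723 + 0.0086543 = 1.1908.
⟨E⟩ = Σ EᵢPᵢ = 0.031111 eV.
S/k_B = ln Z + ⟨E⟩/kT = ln(1.1908) + 0.031111/0.0779 = 0.17463 + 0.39937 = 0.574.

0.574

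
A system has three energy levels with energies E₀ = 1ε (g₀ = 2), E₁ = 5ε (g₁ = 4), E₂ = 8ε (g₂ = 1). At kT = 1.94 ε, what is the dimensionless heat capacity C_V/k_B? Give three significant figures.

0.788

Eᵢ/kT = 0.51546, 2.5773, 4.1237.
Z = Σ gᵢe^(−Eᵢ/kT) = 2·e^(−0.51546) + 4·e^(−2.5773) + 1·e^(−4.1237) = 1.1945 + 0.30392 + 0.016185 = 1.5146.
⟨E⟩ = 1.8774 ε, ⟨E²⟩ = 6.4891 ε².
C_V/k_B = (⟨E²⟩ − ⟨E⟩²)/(kT)² = (6.4891 − 3.5246)/3.7636 = 0.788.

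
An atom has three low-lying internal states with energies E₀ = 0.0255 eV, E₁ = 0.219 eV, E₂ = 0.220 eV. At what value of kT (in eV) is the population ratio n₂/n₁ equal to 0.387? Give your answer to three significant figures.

0.00105 eV

n₂/n₁ = exp[−(E₂−E₁)/kT] = 0.387.
⇒ (E₂−E₁)/kT = ln(1/0.387) = ln(2.5840) = 0.94934.
kT = 0.001 eV / 0.94934 = 0.00105 eV.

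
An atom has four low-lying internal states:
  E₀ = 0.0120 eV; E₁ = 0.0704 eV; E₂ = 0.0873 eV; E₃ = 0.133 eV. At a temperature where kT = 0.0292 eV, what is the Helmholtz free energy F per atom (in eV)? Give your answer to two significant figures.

0.0060 eV

Eᵢ/kT = 0.4110, 2.411, 2.990, 4.555.
Z = Σ e^(−Eᵢ/kT) = e^(−0.4110) + e^(−2.411) + e^(−2.990) + e^(−4.555) = 0.6630 + 0.08973 + 0.05029 + 0.01051 = 0.8135.
F = −kT ln Z = −0.0292 × ln(0.8135) = −0.0292 × -0.2064 = 0.0060 eV.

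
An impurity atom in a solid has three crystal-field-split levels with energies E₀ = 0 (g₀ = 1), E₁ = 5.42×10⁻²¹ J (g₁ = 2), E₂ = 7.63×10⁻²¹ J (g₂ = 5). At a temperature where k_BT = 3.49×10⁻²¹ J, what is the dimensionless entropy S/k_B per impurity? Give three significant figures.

1.64

Eᵢ/kT = 0, 1.5530, 2.1862.
Z = Σ gᵢe^(−Eᵢ/kT) = 1·e^(−0) + 2·e^(−1.5530) + 5·e^(−2.1862) = 1.0000 + 0.42322 + 0.56171 = 1.9849.
⟨E⟩ = Σ EᵢPᵢ = 3.3149 ×10⁻²¹ J.
S/k_B = ln Z + ⟨E⟩/kT = ln(1.9849) + 3.3149/3.49 = 0.68557 + 0.94983 = 1.64.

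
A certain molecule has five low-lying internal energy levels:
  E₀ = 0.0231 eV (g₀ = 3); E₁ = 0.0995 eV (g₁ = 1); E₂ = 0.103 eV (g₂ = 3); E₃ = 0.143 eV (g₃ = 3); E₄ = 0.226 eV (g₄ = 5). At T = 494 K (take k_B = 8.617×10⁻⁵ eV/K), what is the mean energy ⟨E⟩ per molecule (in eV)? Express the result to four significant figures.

0.04377 eV

k_BT = 8.617×10⁻⁵ × 494 K = 0.0425680 eV.
Eᵢ/kT = 0.542661, 2.33744, 2.41966, 3.35933, 5.30915.
Z = Σ gᵢe^(−Eᵢ/kT) = 3·e^(−0.542661) + 1·e^(−2.33744) + 3·e^(−2.41966) + 3·e^(−3.35933) + 5·e^(−5.30915) = 1.74360 + 0.0965746 + 0.266856 + 0.104276 + 0.0247306 = 2.23604.
⟨E⟩ = Σ Eᵢ gᵢe^(−Eᵢ/kT) / Z = (0.0231·1.74360 + 0.0995·0.0965746 + 0.103·0.266856 + 0.143·0.104276 + 0.226·0.0247306) / 2.23604 = 0.04377 eV.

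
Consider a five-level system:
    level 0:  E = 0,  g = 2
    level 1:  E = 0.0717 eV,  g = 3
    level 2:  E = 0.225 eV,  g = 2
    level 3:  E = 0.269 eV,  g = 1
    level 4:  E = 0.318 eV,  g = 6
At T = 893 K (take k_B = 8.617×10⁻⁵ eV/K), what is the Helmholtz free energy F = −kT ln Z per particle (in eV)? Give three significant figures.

-0.0945 eV

k_BT = 8.617×10⁻⁵ × 893 K = 0.076950 eV.
Eᵢ/kT = 0, 0.93177, 2.9240, 3.4958, 4.1326.
Z = Σ gᵢe^(−Eᵢ/kT) = 2·e^(−0) + 3·e^(−0.93177) + 2·e^(−2.9240) + 1·e^(−3.4958) + 6·e^(−4.1326) = 2.0000 + 1.1816 + 0.10744 + 0.030324 + 0.096247 = 3.4156.
F = −kT ln Z = −0.076950 × ln(3.4156) = −0.076950 × 1.2284 = -0.0945 eV.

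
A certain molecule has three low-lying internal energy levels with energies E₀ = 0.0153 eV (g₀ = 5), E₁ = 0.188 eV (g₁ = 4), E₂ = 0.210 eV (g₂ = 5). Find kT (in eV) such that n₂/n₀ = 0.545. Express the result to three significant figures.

0.321 eV

n₂/n₀ = (g₂/g₀) exp[−(E₂−E₀)/kT] = 0.545.
⇒ (E₂−E₀)/kT = ln((5/5)/0.545) = ln(1.8349) = 0.60699.
kT = 0.1947 eV / 0.60699 = 0.321 eV.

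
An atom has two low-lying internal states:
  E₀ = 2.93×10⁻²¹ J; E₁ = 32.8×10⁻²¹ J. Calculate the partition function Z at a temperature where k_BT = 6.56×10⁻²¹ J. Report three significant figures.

Eᵢ/kT = 0.44665, 5.0000.
Z = Σ e^(−Eᵢ/kT) = e^(−0.44665) + e^(−5.0000) = 0.63977 + 0.0067379 = 0.64651.

Z = 0.647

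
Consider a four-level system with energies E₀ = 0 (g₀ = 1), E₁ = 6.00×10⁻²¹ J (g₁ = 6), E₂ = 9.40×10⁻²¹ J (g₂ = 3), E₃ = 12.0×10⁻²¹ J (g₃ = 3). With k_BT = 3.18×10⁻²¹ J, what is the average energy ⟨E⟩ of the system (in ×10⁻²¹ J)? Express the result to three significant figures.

3.63 ×10⁻²¹ J

Eᵢ/kT = 0, 1.8868, 2.9560, 3.7736.
Z = Σ gᵢe^(−Eᵢ/kT) = 1·e^(−0) + 6·e^(−1.8868) + 3·e^(−2.9560) + 3·e^(−3.7736) = 1.0000 + 0.90934 + 0.15608 + 0.068908 = 2.1343.
⟨E⟩ = Σ Eᵢ gᵢe^(−Eᵢ/kT) / Z = (0·1.0000 + 6.00·0.90934 + 9.40·0.15608 + 12.0·0.068908) / 2.1343 = 3.63 ×10⁻²¹ J.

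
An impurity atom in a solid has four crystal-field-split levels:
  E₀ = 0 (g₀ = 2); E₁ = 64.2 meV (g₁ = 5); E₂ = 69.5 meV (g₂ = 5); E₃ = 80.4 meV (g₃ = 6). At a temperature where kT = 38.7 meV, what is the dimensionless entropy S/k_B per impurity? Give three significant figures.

Eᵢ/kT = 0, 1.6589, 1.7959, 2.0775.
Z = Σ gᵢe^(−Eᵢ/kT) = 2·e^(−0) + 5·e^(−1.6589) + 5·e^(−1.7959) + 6·e^(−2.0775) = 2.0000 + 0.95174 + 0.82989 + 0.75146 = 4.5331.
⟨E⟩ = Σ EᵢPᵢ = 39.531 meV.
S/k_B = ln Z + ⟨E⟩/kT = ln(4.5331) + 39.531/38.7 = 1.5114 + 1.0215 = 2.53.

2.53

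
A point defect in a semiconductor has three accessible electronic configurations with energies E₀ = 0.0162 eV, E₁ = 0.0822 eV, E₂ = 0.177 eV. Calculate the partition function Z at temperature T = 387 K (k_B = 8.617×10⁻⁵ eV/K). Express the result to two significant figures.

Z = 0.71

k_BT = 8.617×10⁻⁵ × 387 K = 0.03335 eV.
Eᵢ/kT = 0.4858, 2.465, 5.307.
Z = Σ e^(−Eᵢ/kT) = e^(−0.4858) + e^(−2.465) + e^(−5.307) = 0.6152 + 0.08501 + 0.004957 = 0.7052.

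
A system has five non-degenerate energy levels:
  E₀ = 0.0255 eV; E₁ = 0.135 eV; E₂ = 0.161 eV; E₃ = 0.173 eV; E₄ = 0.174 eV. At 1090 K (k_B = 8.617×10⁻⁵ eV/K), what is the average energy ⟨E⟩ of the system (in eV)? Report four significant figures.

0.09043 eV

k_BT = 8.617×10⁻⁵ × 1090 K = 0.0939253 eV.
Eᵢ/kT = 0.271492, 1.43731, 1.71413, 1.84189, 1.85254.
Z = Σ e^(−Eᵢ/kT) = e^(−0.271492) + e^(−1.43731) + e^(−1.71413) + e^(−1.84189) + e^(−1.85254) = 0.762241 + 0.237566 + 0.180120 + 0.158518 + 0.156838 = 1.49528.
⟨E⟩ = Σ Eᵢ e^(−Eᵢ/kT) / Z = (0.0255·0.762241 + 0.135·0.237566 + 0.161·0.180120 + 0.173·0.158518 + 0.174·0.156838) / 1.49528 = 0.09043 eV.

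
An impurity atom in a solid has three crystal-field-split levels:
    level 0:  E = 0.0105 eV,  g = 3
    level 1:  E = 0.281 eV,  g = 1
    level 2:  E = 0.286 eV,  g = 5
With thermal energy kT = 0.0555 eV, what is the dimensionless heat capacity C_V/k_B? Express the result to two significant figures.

Eᵢ/kT = 0.1892, 5.063, 5.153.
Z = Σ gᵢe^(−Eᵢ/kT) = 3·e^(−0.1892) + 1·e^(−5.063) + 5·e^(−5.153) = 2.483 + 0.006327 + 0.02891 = 2.518.
⟨E⟩ = 0.01434 eV, ⟨E²⟩ = 0.001246 eV².
C_V/k_B = (⟨E²⟩ − ⟨E⟩²)/(kT)² = (0.001246 − 0.0002056)/0.003080 = 0.34.

0.34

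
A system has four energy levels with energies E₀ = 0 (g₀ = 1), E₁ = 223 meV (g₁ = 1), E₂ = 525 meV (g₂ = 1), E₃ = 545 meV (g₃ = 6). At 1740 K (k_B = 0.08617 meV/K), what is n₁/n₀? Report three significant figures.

0.226

k_BT = 0.08617 × 1740 K = 149.94 meV.
n₁/n₀ = (g₁/g₀) exp[−(E₁−E₀)/kT] = (1/1) × exp(−(223 meV)/(149.94 meV)) = (1/1) × exp(-1.4873) = 0.226.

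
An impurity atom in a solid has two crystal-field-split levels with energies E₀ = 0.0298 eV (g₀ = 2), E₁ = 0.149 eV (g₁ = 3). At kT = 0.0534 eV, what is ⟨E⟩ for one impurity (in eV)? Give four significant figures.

Eᵢ/kT = 0.558052, 2.79026.
Z = Σ gᵢe^(−Eᵢ/kT) = 2·e^(−0.558052) + 3·e^(−2.79026) = 1.14465 + 0.184216 = 1.32887.
⟨E⟩ = Σ Eᵢ gᵢe^(−Eᵢ/kT) / Z = (0.0298·1.14465 + 0.149·0.184216) / 1.32887 = 0.04632 eV.

0.04632 eV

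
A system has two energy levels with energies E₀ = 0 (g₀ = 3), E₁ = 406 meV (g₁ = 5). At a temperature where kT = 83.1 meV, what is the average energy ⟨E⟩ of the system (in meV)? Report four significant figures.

Eᵢ/kT = 0, 4.88568.
Z = Σ gᵢe^(−Eᵢ/kT) = 3·e^(−0) + 5·e^(−4.88568) = 3.00000 + 0.0377699 = 3.03777.
⟨E⟩ = Σ Eᵢ gᵢe^(−Eᵢ/kT) / Z = (0·3.00000 + 406·0.0377699) / 3.03777 = 5.048 meV.

5.048 meV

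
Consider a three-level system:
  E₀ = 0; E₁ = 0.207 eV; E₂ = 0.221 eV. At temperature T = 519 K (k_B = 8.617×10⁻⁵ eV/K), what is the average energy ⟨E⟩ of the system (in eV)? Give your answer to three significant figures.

k_BT = 8.617×10⁻⁵ × 519 K = 0.044722 eV.
Eᵢ/kT = 0, 4.6286, 4.9416.
Z = Σ e^(−Eᵢ/kT) = e^(−0) + e^(−4.6286) + e^(−4.9416) = 1.0000 + 0.0097684 + 0.0071432 = 1.0169.
⟨E⟩ = Σ Eᵢ e^(−Eᵢ/kT) / Z = (0·1.0000 + 0.207·0.0097684 + 0.221·0.0071432) / 1.0169 = 0.00354 eV.

0.00354 eV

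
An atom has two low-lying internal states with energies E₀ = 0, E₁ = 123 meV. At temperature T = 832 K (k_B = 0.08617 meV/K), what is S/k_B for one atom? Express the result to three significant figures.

0.427

k_BT = 0.08617 × 832 K = 71.693 meV.
Eᵢ/kT = 0, 1.7156.
Z = Σ e^(−Eᵢ/kT) = e^(−0) + e^(−1.7156) = 1.0000 + 0.17986 = 1.1799.
⟨E⟩ = Σ EᵢPᵢ = 18.750 meV.
S/k_B = ln Z + ⟨E⟩/kT = ln(1.1799) + 18.750/71.693 = 0.16543 + 0.26153 = 0.427.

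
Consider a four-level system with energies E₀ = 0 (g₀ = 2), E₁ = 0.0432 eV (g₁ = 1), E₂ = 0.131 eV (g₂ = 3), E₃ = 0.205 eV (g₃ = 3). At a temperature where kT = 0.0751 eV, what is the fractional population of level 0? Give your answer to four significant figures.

Eᵢ/kT = 0, 0.575233, 1.74434, 2.72969.
Z = Σ gᵢe^(−Eᵢ/kT) = 2·e^(−0) + 1·e^(−0.575233) + 3·e^(−1.74434) + 3·e^(−2.72969) = 2.00000 + 0.562574 + 0.524281 + 0.195719 = 3.28257.
P₀ = g₀ e^(−E₀/kT) / Z = 2.00000/3.28257 = 0.6093.

0.6093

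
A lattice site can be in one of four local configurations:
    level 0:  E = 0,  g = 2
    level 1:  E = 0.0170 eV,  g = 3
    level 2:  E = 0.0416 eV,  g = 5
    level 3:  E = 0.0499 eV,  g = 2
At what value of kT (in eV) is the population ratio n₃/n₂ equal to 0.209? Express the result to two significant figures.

n₃/n₂ = (g₃/g₂) exp[−(E₃−E₂)/kT] = 0.209.
⇒ (E₃−E₂)/kT = ln((2/5)/0.209) = ln(1.914) = 0.6492.
kT = 0.0083 eV / 0.6492 = 0.013 eV.

0.013 eV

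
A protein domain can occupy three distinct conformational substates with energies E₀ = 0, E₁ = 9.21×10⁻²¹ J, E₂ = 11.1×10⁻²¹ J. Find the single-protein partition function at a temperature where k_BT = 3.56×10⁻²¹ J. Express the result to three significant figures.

Z = 1.12

Eᵢ/kT = 0, 2.5871, 3.1180.
Z = Σ e^(−Eᵢ/kT) = e^(−0) + e^(−2.5871) + e^(−3.1180) = 1.0000 + 0.075238 + 0.044246 = 1.1195.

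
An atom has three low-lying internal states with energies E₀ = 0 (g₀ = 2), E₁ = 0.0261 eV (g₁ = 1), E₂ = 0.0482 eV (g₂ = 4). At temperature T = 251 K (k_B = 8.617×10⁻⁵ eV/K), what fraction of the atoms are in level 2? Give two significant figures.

0.16

k_BT = 8.617×10⁻⁵ × 251 K = 0.02163 eV.
Eᵢ/kT = 0, 1.207, 2.228.
Z = Σ gᵢe^(−Eᵢ/kT) = 2·e^(−0) + 1·e^(−1.207) + 4·e^(−2.228) = 2.000 + 0.2991 + 0.4310 = 2.730.
P₂ = g₂ e^(−E₂/kT) / Z = 0.4310/2.730 = 0.16.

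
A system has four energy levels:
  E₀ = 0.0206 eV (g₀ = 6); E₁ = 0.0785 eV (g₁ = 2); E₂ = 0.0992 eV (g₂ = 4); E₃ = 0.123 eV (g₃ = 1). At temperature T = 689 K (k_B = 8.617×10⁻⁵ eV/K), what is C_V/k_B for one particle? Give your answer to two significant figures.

0.30

k_BT = 8.617×10⁻⁵ × 689 K = 0.05937 eV.
Eᵢ/kT = 0.3470, 1.322, 1.671, 2.072.
Z = Σ gᵢe^(−Eᵢ/kT) = 6·e^(−0.3470) + 2·e^(−1.322) + 4·e^(−1.671) + 1·e^(−2.072) = 4.241 + 0.5332 + 0.7522 + 0.1259 = 5.652.
⟨E⟩ = 0.03880 eV, ⟨E²⟩ = 0.002546 eV².
C_V/k_B = (⟨E²⟩ − ⟨E⟩²)/(kT)² = (0.002546 − 0.001505)/0.003525 = 0.30.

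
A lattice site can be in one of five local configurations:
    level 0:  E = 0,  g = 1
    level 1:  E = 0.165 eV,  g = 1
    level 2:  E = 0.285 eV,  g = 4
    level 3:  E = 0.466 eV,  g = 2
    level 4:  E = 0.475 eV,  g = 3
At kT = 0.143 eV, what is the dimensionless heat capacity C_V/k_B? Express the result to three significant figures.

Eᵢ/kT = 0, 1.1538, 1.9930, 3.2587, 3.3217.
Z = Σ gᵢe^(−Eᵢ/kT) = 1·e^(−0) + 1·e^(−1.1538) + 4·e^(−1.9930) + 2·e^(−3.2587) + 3·e^(−3.3217) = 1.0000 + 0.31544 + 0.54514 + 0.076877 + 0.10827 = 2.0457.
⟨E⟩ = 0.14404 eV, ⟨E²⟩ = 0.045945 eV².
C_V/k_B = (⟨E²⟩ − ⟨E⟩²)/(kT)² = (0.045945 − 0.020748)/0.020449 = 1.23.

1.23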